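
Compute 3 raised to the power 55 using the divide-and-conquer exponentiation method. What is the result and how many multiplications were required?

Computing 3^55 by squaring (build up from 3^1; each line after the first costs one multiplication):

3^1 = 3
3^2 = (3^1)^2 = 3^2 = 9
3^3 = 3 * 3^2 = 3 * 9 = 27
3^6 = (3^3)^2 = 27^2 = 729
3^12 = (3^6)^2 = 729^2 = 531441
3^13 = 3 * 3^12 = 3 * 531441 = 1594323
3^26 = (3^13)^2 = 1594323^2 = 2541865828329
3^27 = 3 * 3^26 = 3 * 2541865828329 = 7625597484987
3^54 = (3^27)^2 = 7625597484987^2 = 58149737003040059690390169
3^55 = 3 * 3^54 = 3 * 58149737003040059690390169 = 174449211009120179071170507

Result: 174449211009120179071170507
Multiplications needed: 9 (9 lines after 3^1)

3^55 = 174449211009120179071170507. Using exponentiation by squaring, this requires 9 multiplications. The key idea: if the exponent is even, square the half-power; if odd, multiply by the base once.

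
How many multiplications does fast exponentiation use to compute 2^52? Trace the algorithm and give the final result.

Computing 2^52 by squaring (build up from 2^1; each line after the first costs one multiplication):

2^1 = 2
2^2 = (2^1)^2 = 2^2 = 4
2^3 = 2 * 2^2 = 2 * 4 = 8
2^6 = (2^3)^2 = 8^2 = 64
2^12 = (2^6)^2 = 64^2 = 4096
2^13 = 2 * 2^12 = 2 * 4096 = 8192
2^26 = (2^13)^2 = 8192^2 = 67108864
2^52 = (2^26)^2 = 67108864^2 = 4503599627370496

Result: 4503599627370496
Multiplications needed: 7 (7 lines after 2^1)

2^52 = 4503599627370496. Using exponentiation by squaring, this requires 7 multiplications. The key idea: if the exponent is even, square the half-power; if odd, multiply by the base once.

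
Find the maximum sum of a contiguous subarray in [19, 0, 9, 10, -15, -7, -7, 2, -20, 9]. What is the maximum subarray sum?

Using Kadane's algorithm on [19, 0, 9, 10, -15, -7, -7, 2, -20, 9]:

Scanning through the array:
Position 1 (value 0): max_ending_here = 19, max_so_far = 19
Position 2 (value 9): max_ending_here = 28, max_so_far = 28
Position 3 (value 10): max_ending_here = 38, max_so_far = 38
Position 4 (value -15): max_ending_here = 23, max_so_far = 38
Position 5 (value -7): max_ending_here = 16, max_so_far = 38
Position 6 (value -7): max_ending_here = 9, max_so_far = 38
Position 7 (value 2): max_ending_here = 11, max_so_far = 38
Position 8 (value -20): max_ending_here = -9, max_so_far = 38
Position 9 (value 9): max_ending_here = 9, max_so_far = 38

Maximum subarray: [19, 0, 9, 10]
Maximum sum: 38

The maximum subarray is [19, 0, 9, 10] with sum 38. This subarray runs from index 0 to index 3.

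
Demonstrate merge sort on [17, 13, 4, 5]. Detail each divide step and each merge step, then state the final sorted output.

Merge sort trace:

Split: [17, 13, 4, 5] -> [17, 13] and [4, 5]
  Split: [17, 13] -> [17] and [13]
  Merge: [17] + [13] -> [13, 17]
  Split: [4, 5] -> [4] and [5]
  Merge: [4] + [5] -> [4, 5]
Merge: [13, 17] + [4, 5] -> [4, 5, 13, 17]

Final sorted array: [4, 5, 13, 17]

The merge sort proceeds by recursively splitting the array and merging sorted halves.
After all merges, the sorted array is [4, 5, 13, 17].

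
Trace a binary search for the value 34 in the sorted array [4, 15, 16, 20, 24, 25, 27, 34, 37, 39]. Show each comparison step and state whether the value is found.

Binary search for 34 in [4, 15, 16, 20, 24, 25, 27, 34, 37, 39]:

lo=0, hi=9, mid=4, arr[mid]=24 -> 24 < 34, search right half
lo=5, hi=9, mid=7, arr[mid]=34 -> Found target at index 7!

Binary search finds 34 at index 7 after 2 comparisons. The search repeatedly halves the search space by comparing with the middle element.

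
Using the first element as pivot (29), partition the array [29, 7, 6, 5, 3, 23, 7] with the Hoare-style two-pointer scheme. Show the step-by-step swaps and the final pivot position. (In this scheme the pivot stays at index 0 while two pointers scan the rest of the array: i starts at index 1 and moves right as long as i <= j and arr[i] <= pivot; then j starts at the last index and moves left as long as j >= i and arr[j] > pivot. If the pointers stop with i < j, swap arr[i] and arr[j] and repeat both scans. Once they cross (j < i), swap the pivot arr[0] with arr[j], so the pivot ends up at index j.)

Hoare-style two-pointer partition with pivot = 29:

Initial array: [29, 7, 6, 5, 3, 23, 7]

Pointers start at i = 1, j = 6.
i ends at 7, j ends at 6: the pointers have crossed (j < i), so scanning stops.

Swap pivot arr[0] with arr[6] to place pivot at position 6: [7, 7, 6, 5, 3, 23, 29]
Pivot position: 6

After partitioning with pivot 29, the array becomes [7, 7, 6, 5, 3, 23, 29]. The pivot is placed at index 6. All elements to the left of the pivot are <= 29, and all elements to the right are > 29.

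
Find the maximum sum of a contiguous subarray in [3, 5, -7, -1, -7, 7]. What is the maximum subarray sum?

Using Kadane's algorithm on [3, 5, -7, -1, -7, 7]:

Scanning through the array:
Position 1 (value 5): max_ending_here = 8, max_so_far = 8
Position 2 (value -7): max_ending_here = 1, max_so_far = 8
Position 3 (value -1): max_ending_here = 0, max_so_far = 8
Position 4 (value -7): max_ending_here = -7, max_so_far = 8
Position 5 (value 7): max_ending_here = 7, max_so_far = 8

Maximum subarray: [3, 5]
Maximum sum: 8

The maximum subarray is [3, 5] with sum 8. This subarray runs from index 0 to index 1.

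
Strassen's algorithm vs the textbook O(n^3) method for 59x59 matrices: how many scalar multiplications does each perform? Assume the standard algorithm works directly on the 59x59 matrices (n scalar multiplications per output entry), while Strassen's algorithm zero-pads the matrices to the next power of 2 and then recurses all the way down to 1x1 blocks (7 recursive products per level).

Matrix multiplication for 59x59 matrices:

Strassen's algorithm requires power-of-2 dimensions. Pad 59x59 to 64x64 (next power of 2).

Standard algorithm: 59^3 = 205379 multiplications
Strassen's algorithm: 7^(log2(64)) = 7^6 = 117649 multiplications
Savings: 205379 - 117649 = 87730 multiplications

Standard: 205379 multiplications (59^3). Strassen: 117649 multiplications (7^6, after padding to 64x64). Strassen reduces 8 recursive multiplications to 7 at each level.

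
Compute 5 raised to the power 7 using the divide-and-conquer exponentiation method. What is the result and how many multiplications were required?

Computing 5^7 by squaring (build up from 5^1; each line after the first costs one multiplication):

5^1 = 5
5^2 = (5^1)^2 = 5^2 = 25
5^3 = 5 * 5^2 = 5 * 25 = 125
5^6 = (5^3)^2 = 125^2 = 15625
5^7 = 5 * 5^6 = 5 * 15625 = 78125

Result: 78125
Multiplications needed: 4 (4 lines after 5^1)

5^7 = 78125. Using exponentiation by squaring, this requires 4 multiplications. The key idea: if the exponent is even, square the half-power; if odd, multiply by the base once.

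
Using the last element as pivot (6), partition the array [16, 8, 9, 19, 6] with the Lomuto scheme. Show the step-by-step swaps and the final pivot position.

Lomuto partition with pivot = 6:

Initial array: [16, 8, 9, 19, 6]

arr[0]=16 > 6: no swap
arr[1]=8 > 6: no swap
arr[2]=9 > 6: no swap
arr[3]=19 > 6: no swap

Place pivot at position 0: [6, 8, 9, 19, 16]
Pivot position: 0

After partitioning with pivot 6, the array becomes [6, 8, 9, 19, 16]. The pivot is placed at index 0. All elements to the left of the pivot are <= 6, and all elements to the right are > 6.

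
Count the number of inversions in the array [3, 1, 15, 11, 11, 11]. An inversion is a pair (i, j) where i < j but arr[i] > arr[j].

Finding inversions in [3, 1, 15, 11, 11, 11]:

(0, 1): arr[0]=3 > arr[1]=1
(2, 3): arr[2]=15 > arr[3]=11
(2, 4): arr[2]=15 > arr[4]=11
(2, 5): arr[2]=15 > arr[5]=11

Total inversions: 4

The array has 4 inversion(s): (0,1), (2,3), (2,4), (2,5). Each pair (i,j) satisfies i < j and arr[i] > arr[j].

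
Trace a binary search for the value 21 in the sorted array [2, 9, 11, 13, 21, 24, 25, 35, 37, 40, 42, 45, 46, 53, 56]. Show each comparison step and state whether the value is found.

Binary search for 21 in [2, 9, 11, 13, 21, 24, 25, 35, 37, 40, 42, 45, 46, 53, 56]:

lo=0, hi=14, mid=7, arr[mid]=35 -> 35 > 21, search left half
lo=0, hi=6, mid=3, arr[mid]=13 -> 13 < 21, search right half
lo=4, hi=6, mid=5, arr[mid]=24 -> 24 > 21, search left half
lo=4, hi=4, mid=4, arr[mid]=21 -> Found target at index 4!

Binary search finds 21 at index 4 after 4 comparisons. The search repeatedly halves the search space by comparing with the middle element.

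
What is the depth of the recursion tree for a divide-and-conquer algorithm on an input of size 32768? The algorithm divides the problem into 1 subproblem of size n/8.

For divide and conquer with division factor 8:

Problem sizes at each level:
Level 0: 32768
Level 1: 4096
Level 2: 512
Level 3: 64
Level 4: 8
Level 5: 1

The root is level 0 and the size-1 base case is level 5 (the tree spans levels 0 through 5, i.e. 6 levels counting the root), so the depth is the number of divisions: log_8(32768) = 5

The recursion tree depth is log_8(32768) = 5. At each level, the problem size is divided by 8, so it takes 5 divisions to reduce to a base case of size 1. The algorithm makes 1 recursive call at each level.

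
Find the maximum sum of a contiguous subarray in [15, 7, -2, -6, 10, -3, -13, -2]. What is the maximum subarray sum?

Using Kadane's algorithm on [15, 7, -2, -6, 10, -3, -13, -2]:

Scanning through the array:
Position 1 (value 7): max_ending_here = 22, max_so_far = 22
Position 2 (value -2): max_ending_here = 20, max_so_far = 22
Position 3 (value -6): max_ending_here = 14, max_so_far = 22
Position 4 (value 10): max_ending_here = 24, max_so_far = 24
Position 5 (value -3): max_ending_here = 21, max_so_far = 24
Position 6 (value -13): max_ending_here = 8, max_so_far = 24
Position 7 (value -2): max_ending_here = 6, max_so_far = 24

Maximum subarray: [15, 7, -2, -6, 10]
Maximum sum: 24

The maximum subarray is [15, 7, -2, -6, 10] with sum 24. This subarray runs from index 0 to index 4.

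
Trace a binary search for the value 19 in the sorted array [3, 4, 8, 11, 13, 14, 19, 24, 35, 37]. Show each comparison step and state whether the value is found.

Binary search for 19 in [3, 4, 8, 11, 13, 14, 19, 24, 35, 37]:

lo=0, hi=9, mid=4, arr[mid]=13 -> 13 < 19, search right half
lo=5, hi=9, mid=7, arr[mid]=24 -> 24 > 19, search left half
lo=5, hi=6, mid=5, arr[mid]=14 -> 14 < 19, search right half
lo=6, hi=6, mid=6, arr[mid]=19 -> Found target at index 6!

Binary search finds 19 at index 6 after 4 comparisons. The search repeatedly halves the search space by comparing with the middle element.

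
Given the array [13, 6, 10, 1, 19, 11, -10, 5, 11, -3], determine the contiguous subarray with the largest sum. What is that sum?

Using Kadane's algorithm on [13, 6, 10, 1, 19, 11, -10, 5, 11, -3]:

Scanning through the array:
Position 1 (value 6): max_ending_here = 19, max_so_far = 19
Position 2 (value 10): max_ending_here = 29, max_so_far = 29
Position 3 (value 1): max_ending_here = 30, max_so_far = 30
Position 4 (value 19): max_ending_here = 49, max_so_far = 49
Position 5 (value 11): max_ending_here = 60, max_so_far = 60
Position 6 (value -10): max_ending_here = 50, max_so_far = 60
Position 7 (value 5): max_ending_here = 55, max_so_far = 60
Position 8 (value 11): max_ending_here = 66, max_so_far = 66
Position 9 (value -3): max_ending_here = 63, max_so_far = 66

Maximum subarray: [13, 6, 10, 1, 19, 11, -10, 5, 11]
Maximum sum: 66

The maximum subarray is [13, 6, 10, 1, 19, 11, -10, 5, 11] with sum 66. This subarray runs from index 0 to index 8.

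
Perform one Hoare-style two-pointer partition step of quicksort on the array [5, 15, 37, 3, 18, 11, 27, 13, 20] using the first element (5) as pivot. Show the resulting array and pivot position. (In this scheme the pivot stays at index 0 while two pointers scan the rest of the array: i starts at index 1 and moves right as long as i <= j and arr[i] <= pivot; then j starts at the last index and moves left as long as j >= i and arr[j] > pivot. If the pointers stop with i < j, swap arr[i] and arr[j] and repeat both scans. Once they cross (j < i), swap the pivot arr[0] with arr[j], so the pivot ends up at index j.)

Hoare-style two-pointer partition with pivot = 5:

Initial array: [5, 15, 37, 3, 18, 11, 27, 13, 20]

Pointers start at i = 1, j = 8.
i stops at index 1 (arr[1]=15 > 5), j stops at index 3 (arr[3]=3 <= 5): swap arr[1] and arr[3], array becomes [5, 3, 37, 15, 18, 11, 27, 13, 20]
i ends at 2, j ends at 1: the pointers have crossed (j < i), so scanning stops.

Swap pivot arr[0] with arr[1] to place pivot at position 1: [3, 5, 37, 15, 18, 11, 27, 13, 20]
Pivot position: 1

After partitioning with pivot 5, the array becomes [3, 5, 37, 15, 18, 11, 27, 13, 20]. The pivot is placed at index 1. All elements to the left of the pivot are <= 5, and all elements to the right are > 5.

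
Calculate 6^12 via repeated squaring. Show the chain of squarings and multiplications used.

Computing 6^12 by squaring (build up from 6^1; each line after the first costs one multiplication):

6^1 = 6
6^2 = (6^1)^2 = 6^2 = 36
6^3 = 6 * 6^2 = 6 * 36 = 216
6^6 = (6^3)^2 = 216^2 = 46656
6^12 = (6^6)^2 = 46656^2 = 2176782336

Result: 2176782336
Multiplications needed: 4 (4 lines after 6^1)

6^12 = 2176782336. Using exponentiation by squaring, this requires 4 multiplications. The key idea: if the exponent is even, square the half-power; if odd, multiply by the base once.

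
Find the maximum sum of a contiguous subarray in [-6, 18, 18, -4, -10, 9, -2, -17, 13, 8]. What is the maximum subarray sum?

Using Kadane's algorithm on [-6, 18, 18, -4, -10, 9, -2, -17, 13, 8]:

Scanning through the array:
Position 1 (value 18): max_ending_here = 18, max_so_far = 18
Position 2 (value 18): max_ending_here = 36, max_so_far = 36
Position 3 (value -4): max_ending_here = 32, max_so_far = 36
Position 4 (value -10): max_ending_here = 22, max_so_far = 36
Position 5 (value 9): max_ending_here = 31, max_so_far = 36
Position 6 (value -2): max_ending_here = 29, max_so_far = 36
Position 7 (value -17): max_ending_here = 12, max_so_far = 36
Position 8 (value 13): max_ending_here = 25, max_so_far = 36
Position 9 (value 8): max_ending_here = 33, max_so_far = 36

Maximum subarray: [18, 18]
Maximum sum: 36

The maximum subarray is [18, 18] with sum 36. This subarray runs from index 1 to index 2.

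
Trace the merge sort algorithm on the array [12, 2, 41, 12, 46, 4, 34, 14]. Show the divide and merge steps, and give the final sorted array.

Merge sort trace:

Split: [12, 2, 41, 12, 46, 4, 34, 14] -> [12, 2, 41, 12] and [46, 4, 34, 14]
  Split: [12, 2, 41, 12] -> [12, 2] and [41, 12]
    Split: [12, 2] -> [12] and [2]
    Merge: [12] + [2] -> [2, 12]
    Split: [41, 12] -> [41] and [12]
    Merge: [41] + [12] -> [12, 41]
  Merge: [2, 12] + [12, 41] -> [2, 12, 12, 41]
  Split: [46, 4, 34, 14] -> [46, 4] and [34, 14]
    Split: [46, 4] -> [46] and [4]
    Merge: [46] + [4] -> [4, 46]
    Split: [34, 14] -> [34] and [14]
    Merge: [34] + [14] -> [14, 34]
  Merge: [4, 46] + [14, 34] -> [4, 14, 34, 46]
Merge: [2, 12, 12, 41] + [4, 14, 34, 46] -> [2, 4, 12, 12, 14, 34, 41, 46]

Final sorted array: [2, 4, 12, 12, 14, 34, 41, 46]

The merge sort proceeds by recursively splitting the array and merging sorted halves.
After all merges, the sorted array is [2, 4, 12, 12, 14, 34, 41, 46].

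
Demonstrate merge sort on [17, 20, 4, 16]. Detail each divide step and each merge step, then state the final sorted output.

Merge sort trace:

Split: [17, 20, 4, 16] -> [17, 20] and [4, 16]
  Split: [17, 20] -> [17] and [20]
  Merge: [17] + [20] -> [17, 20]
  Split: [4, 16] -> [4] and [16]
  Merge: [4] + [16] -> [4, 16]
Merge: [17, 20] + [4, 16] -> [4, 16, 17, 20]

Final sorted array: [4, 16, 17, 20]

The merge sort proceeds by recursively splitting the array and merging sorted halves.
After all merges, the sorted array is [4, 16, 17, 20].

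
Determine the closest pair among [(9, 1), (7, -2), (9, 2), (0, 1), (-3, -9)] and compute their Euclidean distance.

Computing all pairwise distances among 5 points:

d((9, 1), (7, -2)) = 3.6056
d((9, 1), (9, 2)) = 1.0 <-- minimum
d((9, 1), (0, 1)) = 9.0
d((9, 1), (-3, -9)) = 15.6205
d((7, -2), (9, 2)) = 4.4721
d((7, -2), (0, 1)) = 7.6158
d((7, -2), (-3, -9)) = 12.2066
d((9, 2), (0, 1)) = 9.0554
d((9, 2), (-3, -9)) = 16.2788
d((0, 1), (-3, -9)) = 10.4403

Closest pair: (9, 1) and (9, 2) with distance 1.0

The closest pair is (9, 1) and (9, 2) with Euclidean distance 1.0. For 5 points, brute-force pairwise comparison is shown above. For large n, the divide-and-conquer algorithm (sort by x, recurse on halves, check the dividing strip) achieves O(n log n).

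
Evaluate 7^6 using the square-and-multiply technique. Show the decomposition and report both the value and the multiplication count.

Computing 7^6 by squaring (build up from 7^1; each line after the first costs one multiplication):

7^1 = 7
7^2 = (7^1)^2 = 7^2 = 49
7^3 = 7 * 7^2 = 7 * 49 = 343
7^6 = (7^3)^2 = 343^2 = 117649

Result: 117649
Multiplications needed: 3 (3 lines after 7^1)

7^6 = 117649. Using exponentiation by squaring, this requires 3 multiplications. The key idea: if the exponent is even, square the half-power; if odd, multiply by the base once.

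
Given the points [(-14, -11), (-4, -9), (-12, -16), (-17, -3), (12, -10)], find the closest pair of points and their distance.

Computing all pairwise distances among 5 points:

d((-14, -11), (-4, -9)) = 10.198
d((-14, -11), (-12, -16)) = 5.3852 <-- minimum
d((-14, -11), (-17, -3)) = 8.544
d((-14, -11), (12, -10)) = 26.0192
d((-4, -9), (-12, -16)) = 10.6301
d((-4, -9), (-17, -3)) = 14.3178
d((-4, -9), (12, -10)) = 16.0312
d((-12, -16), (-17, -3)) = 13.9284
d((-12, -16), (12, -10)) = 24.7386
d((-17, -3), (12, -10)) = 29.8329

Closest pair: (-14, -11) and (-12, -16) with distance 5.3852

The closest pair is (-14, -11) and (-12, -16) with Euclidean distance 5.3852. For 5 points, brute-force pairwise comparison is shown above. For large n, the divide-and-conquer algorithm (sort by x, recurse on halves, check the dividing strip) achieves O(n log n).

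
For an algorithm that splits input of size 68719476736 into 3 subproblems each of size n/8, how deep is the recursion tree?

For divide and conquer with division factor 8:

Problem sizes at each level:
Level 0: 68719476736
Level 1: 8589934592
Level 2: 1073741824
Level 3: 134217728
Level 4: 16777216
Level 5: 2097152
Level 6: 262144
Level 7: 32768
Level 8: 4096
Level 9: 512
Level 10: 64
Level 11: 8
Level 12: 1

The root is level 0 and the size-1 base case is level 12 (the tree spans levels 0 through 12, i.e. 13 levels counting the root), so the depth is the number of divisions: log_8(68719476736) = 12

The recursion tree depth is log_8(68719476736) = 12. At each level, the problem size is divided by 8, so it takes 12 divisions to reduce to a base case of size 1. The algorithm makes 3 recursive calls at each level.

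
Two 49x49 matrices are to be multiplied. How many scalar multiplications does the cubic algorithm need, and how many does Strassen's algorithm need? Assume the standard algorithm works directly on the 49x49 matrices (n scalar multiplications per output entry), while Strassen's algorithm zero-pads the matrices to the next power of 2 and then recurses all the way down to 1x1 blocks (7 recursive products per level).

Matrix multiplication for 49x49 matrices:

Strassen's algorithm requires power-of-2 dimensions. Pad 49x49 to 64x64 (next power of 2).

Standard algorithm: 49^3 = 117649 multiplications
Strassen's algorithm: 7^(log2(64)) = 7^6 = 117649 multiplications
Savings: 117649 - 117649 = 0 multiplications

Standard: 117649 multiplications (49^3). Strassen: 117649 multiplications (7^6, after padding to 64x64). Strassen reduces 8 recursive multiplications to 7 at each level.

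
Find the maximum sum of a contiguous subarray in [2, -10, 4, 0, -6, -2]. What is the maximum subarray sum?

Using Kadane's algorithm on [2, -10, 4, 0, -6, -2]:

Scanning through the array:
Position 1 (value -10): max_ending_here = -8, max_so_far = 2
Position 2 (value 4): max_ending_here = 4, max_so_far = 4
Position 3 (value 0): max_ending_here = 4, max_so_far = 4
Position 4 (value -6): max_ending_here = -2, max_so_far = 4
Position 5 (value -2): max_ending_here = -2, max_so_far = 4

Maximum subarray: [4]
Maximum sum: 4

The maximum subarray is [4] with sum 4. This subarray runs from index 2 to index 2.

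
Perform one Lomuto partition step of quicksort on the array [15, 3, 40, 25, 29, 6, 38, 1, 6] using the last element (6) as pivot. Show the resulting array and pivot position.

Lomuto partition with pivot = 6:

Initial array: [15, 3, 40, 25, 29, 6, 38, 1, 6]

arr[0]=15 > 6: no swap
arr[1]=3 <= 6: swap with position 0, array becomes [3, 15, 40, 25, 29, 6, 38, 1, 6]
arr[2]=40 > 6: no swap
arr[3]=25 > 6: no swap
arr[4]=29 > 6: no swap
arr[5]=6 <= 6: swap with position 1, array becomes [3, 6, 40, 25, 29, 15, 38, 1, 6]
arr[6]=38 > 6: no swap
arr[7]=1 <= 6: swap with position 2, array becomes [3, 6, 1, 25, 29, 15, 38, 40, 6]

Place pivot at position 3: [3, 6, 1, 6, 29, 15, 38, 40, 25]
Pivot position: 3

After partitioning with pivot 6, the array becomes [3, 6, 1, 6, 29, 15, 38, 40, 25]. The pivot is placed at index 3. All elements to the left of the pivot are <= 6, and all elements to the right are > 6.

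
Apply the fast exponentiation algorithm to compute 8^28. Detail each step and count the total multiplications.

Computing 8^28 by squaring (build up from 8^1; each line after the first costs one multiplication):

8^1 = 8
8^2 = (8^1)^2 = 8^2 = 64
8^3 = 8 * 8^2 = 8 * 64 = 512
8^6 = (8^3)^2 = 512^2 = 262144
8^7 = 8 * 8^6 = 8 * 262144 = 2097152
8^14 = (8^7)^2 = 2097152^2 = 4398046511104
8^28 = (8^14)^2 = 4398046511104^2 = 19342813113834066795298816

Result: 19342813113834066795298816
Multiplications needed: 6 (6 lines after 8^1)

8^28 = 19342813113834066795298816. Using exponentiation by squaring, this requires 6 multiplications. The key idea: if the exponent is even, square the half-power; if odd, multiply by the base once.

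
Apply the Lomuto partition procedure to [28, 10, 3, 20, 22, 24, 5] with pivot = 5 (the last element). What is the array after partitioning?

Lomuto partition with pivot = 5:

Initial array: [28, 10, 3, 20, 22, 24, 5]

arr[0]=28 > 5: no swap
arr[1]=10 > 5: no swap
arr[2]=3 <= 5: swap with position 0, array becomes [3, 10, 28, 20, 22, 24, 5]
arr[3]=20 > 5: no swap
arr[4]=22 > 5: no swap
arr[5]=24 > 5: no swap

Place pivot at position 1: [3, 5, 28, 20, 22, 24, 10]
Pivot position: 1

After partitioning with pivot 5, the array becomes [3, 5, 28, 20, 22, 24, 10]. The pivot is placed at index 1. All elements to the left of the pivot are <= 5, and all elements to the right are > 5.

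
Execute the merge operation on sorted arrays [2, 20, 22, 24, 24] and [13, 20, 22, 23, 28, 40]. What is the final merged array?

Merging process:

Compare 2 vs 13: take 2 from left. Merged: [2]
Compare 20 vs 13: take 13 from right. Merged: [2, 13]
Compare 20 vs 20: take 20 from left. Merged: [2, 13, 20]
Compare 22 vs 20: take 20 from right. Merged: [2, 13, 20, 20]
Compare 22 vs 22: take 22 from left. Merged: [2, 13, 20, 20, 22]
Compare 24 vs 22: take 22 from right. Merged: [2, 13, 20, 20, 22, 22]
Compare 24 vs 23: take 23 from right. Merged: [2, 13, 20, 20, 22, 22, 23]
Compare 24 vs 28: take 24 from left. Merged: [2, 13, 20, 20, 22, 22, 23, 24]
Compare 24 vs 28: take 24 from left. Merged: [2, 13, 20, 20, 22, 22, 23, 24, 24]
Append remaining from right: [28, 40]. Merged: [2, 13, 20, 20, 22, 22, 23, 24, 24, 28, 40]

Final merged array: [2, 13, 20, 20, 22, 22, 23, 24, 24, 28, 40]
Total comparisons: 9

The merged array is [2, 13, 20, 20, 22, 22, 23, 24, 24, 28, 40], requiring 9 comparisons. The merge step runs in O(n) time where n is the total number of elements.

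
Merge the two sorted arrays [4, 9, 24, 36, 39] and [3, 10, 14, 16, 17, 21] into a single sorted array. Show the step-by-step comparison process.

Merging process:

Compare 4 vs 3: take 3 from right. Merged: [3]
Compare 4 vs 10: take 4 from left. Merged: [3, 4]
Compare 9 vs 10: take 9 from left. Merged: [3, 4, 9]
Compare 24 vs 10: take 10 from right. Merged: [3, 4, 9, 10]
Compare 24 vs 14: take 14 from right. Merged: [3, 4, 9, 10, 14]
Compare 24 vs 16: take 16 from right. Merged: [3, 4, 9, 10, 14, 16]
Compare 24 vs 17: take 17 from right. Merged: [3, 4, 9, 10, 14, 16, 17]
Compare 24 vs 21: take 21 from right. Merged: [3, 4, 9, 10, 14, 16, 17, 21]
Append remaining from left: [24, 36, 39]. Merged: [3, 4, 9, 10, 14, 16, 17, 21, 24, 36, 39]

Final merged array: [3, 4, 9, 10, 14, 16, 17, 21, 24, 36, 39]
Total comparisons: 8

The merged array is [3, 4, 9, 10, 14, 16, 17, 21, 24, 36, 39], requiring 8 comparisons. The merge step runs in O(n) time where n is the total number of elements.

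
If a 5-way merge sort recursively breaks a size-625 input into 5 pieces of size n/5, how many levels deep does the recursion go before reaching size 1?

For divide and conquer with division factor 5:

Problem sizes at each level:
Level 0: 625
Level 1: 125
Level 2: 25
Level 3: 5
Level 4: 1

The root is level 0 and the size-1 base case is level 4 (the tree spans levels 0 through 4, i.e. 5 levels counting the root), so the depth is the number of divisions: log_5(625) = 4

The recursion tree depth is log_5(625) = 4. At each level, the problem size is divided by 5, so it takes 4 divisions to reduce to a base case of size 1. The algorithm makes 5 recursive calls at each level.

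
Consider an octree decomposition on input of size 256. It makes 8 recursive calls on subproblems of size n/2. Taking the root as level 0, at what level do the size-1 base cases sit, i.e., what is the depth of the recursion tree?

For divide and conquer with division factor 2:

Problem sizes at each level:
Level 0: 256
Level 1: 128
Level 2: 64
Level 3: 32
Level 4: 16
Level 5: 8
Level 6: 4
Level 7: 2
Level 8: 1

The root is level 0 and the size-1 base case is level 8 (the tree spans levels 0 through 8, i.e. 9 levels counting the root), so the depth is the number of divisions: log_2(256) = 8

The recursion tree depth is log_2(256) = 8. At each level, the problem size is divided by 2, so it takes 8 divisions to reduce to a base case of size 1. The algorithm makes 8 recursive calls at each level.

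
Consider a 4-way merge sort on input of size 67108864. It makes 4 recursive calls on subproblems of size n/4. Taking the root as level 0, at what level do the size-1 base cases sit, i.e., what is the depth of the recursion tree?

For divide and conquer with division factor 4:

Problem sizes at each level:
Level 0: 67108864
Level 1: 16777216
Level 2: 4194304
Level 3: 1048576
Level 4: 262144
Level 5: 65536
Level 6: 16384
Level 7: 4096
Level 8: 1024
Level 9: 256
Level 10: 64
Level 11: 16
Level 12: 4
Level 13: 1

The root is level 0 and the size-1 base case is level 13 (the tree spans levels 0 through 13, i.e. 14 levels counting the root), so the depth is the number of divisions: log_4(67108864) = 13

The recursion tree depth is log_4(67108864) = 13. At each level, the problem size is divided by 4, so it takes 13 divisions to reduce to a base case of size 1. The algorithm makes 4 recursive calls at each level.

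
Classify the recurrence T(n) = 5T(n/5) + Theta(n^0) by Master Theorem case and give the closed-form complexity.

Master Theorem for T(n) = 5T(n/5) + O(n^0):

a = 5, b = 5, c = 0
log_b(a) = log_5(5) = 1.0000

Case 1: c = 0 < log_5(5) = 1.0000
T(n) = O(n^(log_5 5)) = O(n)

For T(n) = 5T(n/5) + O(n^0): log_5(5) = 1.0000. This is Case 1 of the Master Theorem (c < log_b(a), work dominated by leaves), giving O(n).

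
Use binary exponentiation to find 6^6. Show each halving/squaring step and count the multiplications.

Computing 6^6 by squaring (build up from 6^1; each line after the first costs one multiplication):

6^1 = 6
6^2 = (6^1)^2 = 6^2 = 36
6^3 = 6 * 6^2 = 6 * 36 = 216
6^6 = (6^3)^2 = 216^2 = 46656

Result: 46656
Multiplications needed: 3 (3 lines after 6^1)

6^6 = 46656. Using exponentiation by squaring, this requires 3 multiplications. The key idea: if the exponent is even, square the half-power; if odd, multiply by the base once.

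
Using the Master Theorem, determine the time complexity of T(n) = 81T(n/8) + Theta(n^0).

Master Theorem for T(n) = 81T(n/8) + O(n^0):

a = 81, b = 8, c = 0
log_b(a) = log_8(81) = 2.1133

Case 1: c = 0 < log_8(81) = 2.1133
T(n) = O(n^(log_8 81))

For T(n) = 81T(n/8) + O(n^0): log_8(81) = 2.1133. This is Case 1 of the Master Theorem (c < log_b(a), work dominated by leaves), giving O(n^(log_8 81)).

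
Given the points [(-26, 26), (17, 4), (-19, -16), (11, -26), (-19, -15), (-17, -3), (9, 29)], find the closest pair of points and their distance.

Computing all pairwise distances among 7 points:

d((-26, 26), (17, 4)) = 48.3011
d((-26, 26), (-19, -16)) = 42.5793
d((-26, 26), (11, -26)) = 63.8201
d((-26, 26), (-19, -15)) = 41.5933
d((-26, 26), (-17, -3)) = 30.3645
d((-26, 26), (9, 29)) = 35.1283
d((17, 4), (-19, -16)) = 41.1825
d((17, 4), (11, -26)) = 30.5941
d((17, 4), (-19, -15)) = 40.7063
d((17, 4), (-17, -3)) = 34.7131
d((17, 4), (9, 29)) = 26.2488
d((-19, -16), (11, -26)) = 31.6228
d((-19, -16), (-19, -15)) = 1.0 <-- minimum
d((-19, -16), (-17, -3)) = 13.1529
d((-19, -16), (9, 29)) = 53.0
d((11, -26), (-19, -15)) = 31.9531
d((11, -26), (-17, -3)) = 36.2353
d((11, -26), (9, 29)) = 55.0364
d((-19, -15), (-17, -3)) = 12.1655
d((-19, -15), (9, 29)) = 52.1536
d((-17, -3), (9, 29)) = 41.2311

Closest pair: (-19, -16) and (-19, -15) with distance 1.0

The closest pair is (-19, -16) and (-19, -15) with Euclidean distance 1.0. For 7 points, brute-force pairwise comparison is shown above. For large n, the divide-and-conquer algorithm (sort by x, recurse on halves, check the dividing strip) achieves O(n log n).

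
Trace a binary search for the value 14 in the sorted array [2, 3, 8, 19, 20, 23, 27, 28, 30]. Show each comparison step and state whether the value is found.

Binary search for 14 in [2, 3, 8, 19, 20, 23, 27, 28, 30]:

lo=0, hi=8, mid=4, arr[mid]=20 -> 20 > 14, search left half
lo=0, hi=3, mid=1, arr[mid]=3 -> 3 < 14, search right half
lo=2, hi=3, mid=2, arr[mid]=8 -> 8 < 14, search right half
lo=3, hi=3, mid=3, arr[mid]=19 -> 19 > 14, search left half
lo=3 > hi=2, target 14 not found

Binary search determines that 14 is not in the array after 4 comparisons. The search space was exhausted without finding the target.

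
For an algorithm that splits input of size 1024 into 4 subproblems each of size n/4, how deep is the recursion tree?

For divide and conquer with division factor 4:

Problem sizes at each level:
Level 0: 1024
Level 1: 256
Level 2: 64
Level 3: 16
Level 4: 4
Level 5: 1

The root is level 0 and the size-1 base case is level 5 (the tree spans levels 0 through 5, i.e. 6 levels counting the root), so the depth is the number of divisions: log_4(1024) = 5

The recursion tree depth is log_4(1024) = 5. At each level, the problem size is divided by 4, so it takes 5 divisions to reduce to a base case of size 1. The algorithm makes 4 recursive calls at each level.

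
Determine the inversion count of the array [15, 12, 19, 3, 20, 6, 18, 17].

Finding inversions in [15, 12, 19, 3, 20, 6, 18, 17]:

(0, 1): arr[0]=15 > arr[1]=12
(0, 3): arr[0]=15 > arr[3]=3
(0, 5): arr[0]=15 > arr[5]=6
(1, 3): arr[1]=12 > arr[3]=3
(1, 5): arr[1]=12 > arr[5]=6
(2, 3): arr[2]=19 > arr[3]=3
(2, 5): arr[2]=19 > arr[5]=6
(2, 6): arr[2]=19 > arr[6]=18
(2, 7): arr[2]=19 > arr[7]=17
(4, 5): arr[4]=20 > arr[5]=6
(4, 6): arr[4]=20 > arr[6]=18
(4, 7): arr[4]=20 > arr[7]=17
(6, 7): arr[6]=18 > arr[7]=17

Total inversions: 13

The array has 13 inversion(s): (0,1), (0,3), (0,5), (1,3), (1,5), (2,3), (2,5), (2,6), (2,7), (4,5), (4,6), (4,7), (6,7). Each pair (i,j) satisfies i < j and arr[i] > arr[j].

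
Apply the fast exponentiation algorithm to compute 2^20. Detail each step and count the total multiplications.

Computing 2^20 by squaring (build up from 2^1; each line after the first costs one multiplication):

2^1 = 2
2^2 = (2^1)^2 = 2^2 = 4
2^4 = (2^2)^2 = 4^2 = 16
2^5 = 2 * 2^4 = 2 * 16 = 32
2^10 = (2^5)^2 = 32^2 = 1024
2^20 = (2^10)^2 = 1024^2 = 1048576

Result: 1048576
Multiplications needed: 5 (5 lines after 2^1)

2^20 = 1048576. Using exponentiation by squaring, this requires 5 multiplications. The key idea: if the exponent is even, square the half-power; if odd, multiply by the base once.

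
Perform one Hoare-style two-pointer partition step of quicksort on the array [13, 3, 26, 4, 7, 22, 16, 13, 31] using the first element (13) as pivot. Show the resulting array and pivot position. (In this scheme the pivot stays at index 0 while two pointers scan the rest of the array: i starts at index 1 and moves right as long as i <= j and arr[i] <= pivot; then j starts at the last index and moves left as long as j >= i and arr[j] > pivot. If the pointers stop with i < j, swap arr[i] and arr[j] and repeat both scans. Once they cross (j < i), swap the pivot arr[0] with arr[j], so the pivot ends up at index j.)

Hoare-style two-pointer partition with pivot = 13:

Initial array: [13, 3, 26, 4, 7, 22, 16, 13, 31]

Pointers start at i = 1, j = 8.
i stops at index 2 (arr[2]=26 > 13), j stops at index 7 (arr[7]=13 <= 13): swap arr[2] and arr[7], array becomes [13, 3, 13, 4, 7, 22, 16, 26, 31]
i ends at 5, j ends at 4: the pointers have crossed (j < i), so scanning stops.

Swap pivot arr[0] with arr[4] to place pivot at position 4: [7, 3, 13, 4, 13, 22, 16, 26, 31]
Pivot position: 4

After partitioning with pivot 13, the array becomes [7, 3, 13, 4, 13, 22, 16, 26, 31]. The pivot is placed at index 4. All elements to the left of the pivot are <= 13, and all elements to the right are > 13.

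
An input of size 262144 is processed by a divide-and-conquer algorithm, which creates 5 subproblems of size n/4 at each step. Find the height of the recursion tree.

For divide and conquer with division factor 4:

Problem sizes at each level:
Level 0: 262144
Level 1: 65536
Level 2: 16384
Level 3: 4096
Level 4: 1024
Level 5: 256
Level 6: 64
Level 7: 16
Level 8: 4
Level 9: 1

The root is level 0 and the size-1 base case is level 9 (the tree spans levels 0 through 9, i.e. 10 levels counting the root), so the depth is the number of divisions: log_4(262144) = 9

The recursion tree depth is log_4(262144) = 9. At each level, the problem size is divided by 4, so it takes 9 divisions to reduce to a base case of size 1. The algorithm makes 5 recursive calls at each level.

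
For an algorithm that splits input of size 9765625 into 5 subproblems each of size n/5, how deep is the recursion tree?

For divide and conquer with division factor 5:

Problem sizes at each level:
Level 0: 9765625
Level 1: 1953125
Level 2: 390625
Level 3: 78125
Level 4: 15625
Level 5: 3125
Level 6: 625
Level 7: 125
Level 8: 25
Level 9: 5
Level 10: 1

The root is level 0 and the size-1 base case is level 10 (the tree spans levels 0 through 10, i.e. 11 levels counting the root), so the depth is the number of divisions: log_5(9765625) = 10

The recursion tree depth is log_5(9765625) = 10. At each level, the problem size is divided by 5, so it takes 10 divisions to reduce to a base case of size 1. The algorithm makes 5 recursive calls at each level.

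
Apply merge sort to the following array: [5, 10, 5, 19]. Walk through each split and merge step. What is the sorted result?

Merge sort trace:

Split: [5, 10, 5, 19] -> [5, 10] and [5, 19]
  Split: [5, 10] -> [5] and [10]
  Merge: [5] + [10] -> [5, 10]
  Split: [5, 19] -> [5] and [19]
  Merge: [5] + [19] -> [5, 19]
Merge: [5, 10] + [5, 19] -> [5, 5, 10, 19]

Final sorted array: [5, 5, 10, 19]

The merge sort proceeds by recursively splitting the array and merging sorted halves.
After all merges, the sorted array is [5, 5, 10, 19].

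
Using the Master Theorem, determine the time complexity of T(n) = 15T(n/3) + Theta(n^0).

Master Theorem for T(n) = 15T(n/3) + O(n^0):

a = 15, b = 3, c = 0
log_b(a) = log_3(15) = 2.4650

Case 1: c = 0 < log_3(15) = 2.4650
T(n) = O(n^(log_3 15))

For T(n) = 15T(n/3) + O(n^0): log_3(15) = 2.4650. This is Case 1 of the Master Theorem (c < log_b(a), work dominated by leaves), giving O(n^(log_3 15)).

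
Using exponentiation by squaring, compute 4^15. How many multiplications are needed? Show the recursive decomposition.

Computing 4^15 by squaring (build up from 4^1; each line after the first costs one multiplication):

4^1 = 4
4^2 = (4^1)^2 = 4^2 = 16
4^3 = 4 * 4^2 = 4 * 16 = 64
4^6 = (4^3)^2 = 64^2 = 4096
4^7 = 4 * 4^6 = 4 * 4096 = 16384
4^14 = (4^7)^2 = 16384^2 = 268435456
4^15 = 4 * 4^14 = 4 * 268435456 = 1073741824

Result: 1073741824
Multiplications needed: 6 (6 lines after 4^1)

4^15 = 1073741824. Using exponentiation by squaring, this requires 6 multiplications. The key idea: if the exponent is even, square the half-power; if odd, multiply by the base once.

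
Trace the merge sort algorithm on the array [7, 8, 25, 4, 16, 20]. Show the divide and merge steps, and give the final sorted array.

Merge sort trace:

Split: [7, 8, 25, 4, 16, 20] -> [7, 8, 25] and [4, 16, 20]
  Split: [7, 8, 25] -> [7] and [8, 25]
    Split: [8, 25] -> [8] and [25]
    Merge: [8] + [25] -> [8, 25]
  Merge: [7] + [8, 25] -> [7, 8, 25]
  Split: [4, 16, 20] -> [4] and [16, 20]
    Split: [16, 20] -> [16] and [20]
    Merge: [16] + [20] -> [16, 20]
  Merge: [4] + [16, 20] -> [4, 16, 20]
Merge: [7, 8, 25] + [4, 16, 20] -> [4, 7, 8, 16, 20, 25]

Final sorted array: [4, 7, 8, 16, 20, 25]

The merge sort proceeds by recursively splitting the array and merging sorted halves.
After all merges, the sorted array is [4, 7, 8, 16, 20, 25].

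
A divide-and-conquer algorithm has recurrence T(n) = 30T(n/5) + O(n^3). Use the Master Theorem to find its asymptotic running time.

Master Theorem for T(n) = 30T(n/5) + O(n^3):

a = 30, b = 5, c = 3
log_b(a) = log_5(30) = 2.1133

Case 3: c = 3 > log_5(30) = 2.1133
T(n) = O(n^3) = O(n^3)

For T(n) = 30T(n/5) + O(n^3): log_5(30) = 2.1133. This is Case 3 of the Master Theorem (c > log_b(a), work dominated by root), giving O(n^3).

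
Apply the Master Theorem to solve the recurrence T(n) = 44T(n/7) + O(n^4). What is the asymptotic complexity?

Master Theorem for T(n) = 44T(n/7) + O(n^4):

a = 44, b = 7, c = 4
log_b(a) = log_7(44) = 1.9447

Case 3: c = 4 > log_7(44) = 1.9447
T(n) = O(n^4) = O(n^4)

For T(n) = 44T(n/7) + O(n^4): log_7(44) = 1.9447. This is Case 3 of the Master Theorem (c > log_b(a), work dominated by root), giving O(n^4).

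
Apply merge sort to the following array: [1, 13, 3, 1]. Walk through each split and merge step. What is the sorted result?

Merge sort trace:

Split: [1, 13, 3, 1] -> [1, 13] and [3, 1]
  Split: [1, 13] -> [1] and [13]
  Merge: [1] + [13] -> [1, 13]
  Split: [3, 1] -> [3] and [1]
  Merge: [3] + [1] -> [1, 3]
Merge: [1, 13] + [1, 3] -> [1, 1, 3, 13]

Final sorted array: [1, 1, 3, 13]

The merge sort proceeds by recursively splitting the array and merging sorted halves.
After all merges, the sorted array is [1, 1, 3, 13].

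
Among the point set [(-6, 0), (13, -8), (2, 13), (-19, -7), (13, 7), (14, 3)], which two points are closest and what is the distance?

Computing all pairwise distances among 6 points:

d((-6, 0), (13, -8)) = 20.6155
d((-6, 0), (2, 13)) = 15.2643
d((-6, 0), (-19, -7)) = 14.7648
d((-6, 0), (13, 7)) = 20.2485
d((-6, 0), (14, 3)) = 20.2237
d((13, -8), (2, 13)) = 23.7065
d((13, -8), (-19, -7)) = 32.0156
d((13, -8), (13, 7)) = 15.0
d((13, -8), (14, 3)) = 11.0454
d((2, 13), (-19, -7)) = 29.0
d((2, 13), (13, 7)) = 12.53
d((2, 13), (14, 3)) = 15.6205
d((-19, -7), (13, 7)) = 34.9285
d((-19, -7), (14, 3)) = 34.4819
d((13, 7), (14, 3)) = 4.1231 <-- minimum

Closest pair: (13, 7) and (14, 3) with distance 4.1231

The closest pair is (13, 7) and (14, 3) with Euclidean distance 4.1231. For 6 points, brute-force pairwise comparison is shown above. For large n, the divide-and-conquer algorithm (sort by x, recurse on halves, check the dividing strip) achieves O(n log n).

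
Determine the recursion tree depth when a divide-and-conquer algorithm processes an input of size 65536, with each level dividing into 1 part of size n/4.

For divide and conquer with division factor 4:

Problem sizes at each level:
Level 0: 65536
Level 1: 16384
Level 2: 4096
Level 3: 1024
Level 4: 256
Level 5: 64
Level 6: 16
Level 7: 4
Level 8: 1

The root is level 0 and the size-1 base case is level 8 (the tree spans levels 0 through 8, i.e. 9 levels counting the root), so the depth is the number of divisions: log_4(65536) = 8

The recursion tree depth is log_4(65536) = 8. At each level, the problem size is divided by 4, so it takes 8 divisions to reduce to a base case of size 1. The algorithm makes 1 recursive call at each level.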